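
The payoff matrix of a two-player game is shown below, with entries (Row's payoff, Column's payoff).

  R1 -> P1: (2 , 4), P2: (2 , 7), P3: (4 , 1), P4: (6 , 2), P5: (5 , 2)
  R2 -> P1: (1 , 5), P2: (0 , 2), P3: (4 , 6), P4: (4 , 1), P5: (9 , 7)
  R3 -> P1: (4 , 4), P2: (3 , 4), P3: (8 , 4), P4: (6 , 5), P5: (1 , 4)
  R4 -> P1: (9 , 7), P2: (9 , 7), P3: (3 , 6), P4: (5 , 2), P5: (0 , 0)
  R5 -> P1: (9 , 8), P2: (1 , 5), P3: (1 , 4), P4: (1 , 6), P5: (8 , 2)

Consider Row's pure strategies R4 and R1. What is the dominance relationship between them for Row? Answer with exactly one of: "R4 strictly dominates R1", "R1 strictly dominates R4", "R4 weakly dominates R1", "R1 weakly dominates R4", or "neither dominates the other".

R4's payoffs vs R1's, by Column's action — P1: 9>2, P2: 9>2, P3: 3<4, P4: 5<6, P5: 0<5.
R4 does better at P1, P2 but worse at P3, P4, P5; neither strategy dominates the other.

neither dominates the other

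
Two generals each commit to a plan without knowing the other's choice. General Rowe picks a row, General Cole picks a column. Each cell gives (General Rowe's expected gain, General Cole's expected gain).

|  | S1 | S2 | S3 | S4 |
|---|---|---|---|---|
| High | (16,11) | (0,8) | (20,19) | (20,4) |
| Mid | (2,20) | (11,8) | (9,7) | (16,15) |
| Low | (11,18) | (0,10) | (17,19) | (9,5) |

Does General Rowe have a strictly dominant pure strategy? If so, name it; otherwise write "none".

High fails to dominate Mid at S2 (0<11).
Mid fails to dominate High at S1 (2<16).
Low fails to dominate High at S1 (11<16).
No single strategy dominates all the others.

none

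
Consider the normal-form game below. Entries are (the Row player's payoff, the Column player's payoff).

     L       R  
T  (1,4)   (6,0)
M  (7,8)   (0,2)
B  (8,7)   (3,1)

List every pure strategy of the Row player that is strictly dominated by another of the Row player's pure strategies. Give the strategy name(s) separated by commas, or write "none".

T: no other strategy beats it everywhere (M at R (6>0); B at R (6>3)).
B strictly dominates M — L: 8>7, R: 3>0.
Nothing dominates B: T at L (8>1); M at L (8>7).

M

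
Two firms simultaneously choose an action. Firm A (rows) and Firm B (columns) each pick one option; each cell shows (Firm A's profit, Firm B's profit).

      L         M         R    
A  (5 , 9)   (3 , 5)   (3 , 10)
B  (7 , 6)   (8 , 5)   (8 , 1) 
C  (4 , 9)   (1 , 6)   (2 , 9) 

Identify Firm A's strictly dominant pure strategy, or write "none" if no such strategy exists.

B

B vs A: L: 7>5, M: 8>3, R: 8>3.
B vs C: L: 7>4, M: 8>1, R: 8>2.
B strictly beats every other strategy against every opponent action, so it is strictly dominant.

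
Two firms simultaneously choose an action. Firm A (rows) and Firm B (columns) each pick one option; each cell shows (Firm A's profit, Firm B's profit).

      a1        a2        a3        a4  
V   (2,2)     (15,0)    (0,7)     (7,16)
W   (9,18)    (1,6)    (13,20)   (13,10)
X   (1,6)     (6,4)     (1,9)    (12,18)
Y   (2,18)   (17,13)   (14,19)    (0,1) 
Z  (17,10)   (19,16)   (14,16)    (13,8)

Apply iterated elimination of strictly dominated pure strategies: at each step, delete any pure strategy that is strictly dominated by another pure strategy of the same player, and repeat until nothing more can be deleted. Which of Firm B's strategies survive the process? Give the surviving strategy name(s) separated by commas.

For Firm A, Z strictly dominates V on the remaining columns (a1: 17>2, a2: 19>15, a3: 14>0, a4: 13>7); eliminate V.
Row X is eliminated: Z beats it against every remaining column (a1: 17>1, a2: 19>6, a3: 14>1, a4: 13>12).
For Firm B, a3 strictly dominates a1 on the remaining rows (W: 20>18, Y: 19>18, Z: 16>10); eliminate a1.
Column a4 is eliminated: a3 beats it against every remaining row (W: 20>10, Y: 19>1, Z: 16>8).
Row W is eliminated: Y beats it against every remaining column (a2: 17>1, a3: 14>13).
Among the remaining strategies, none is strictly dominated by another pure strategy of the same player, so the elimination stops.
Surviving strategies — Firm A: {Y, Z}; Firm B: {a2, a3}.

a2, a3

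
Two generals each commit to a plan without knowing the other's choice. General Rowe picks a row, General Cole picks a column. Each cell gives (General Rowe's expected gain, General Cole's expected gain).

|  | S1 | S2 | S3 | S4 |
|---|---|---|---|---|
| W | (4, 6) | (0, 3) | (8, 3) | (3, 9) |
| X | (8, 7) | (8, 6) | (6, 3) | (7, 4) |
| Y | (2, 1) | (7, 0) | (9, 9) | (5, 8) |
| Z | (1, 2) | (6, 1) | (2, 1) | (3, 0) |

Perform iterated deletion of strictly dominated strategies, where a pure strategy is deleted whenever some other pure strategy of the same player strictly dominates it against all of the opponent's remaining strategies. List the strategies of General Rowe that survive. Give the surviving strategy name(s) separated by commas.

W, X, Y

Row Z is eliminated: X beats it against every remaining column (S1: 8>1, S2: 8>6, S3: 6>2, S4: 7>3).
For General Cole, S1 strictly dominates S2 on the remaining rows (W: 6>3, X: 7>6, Y: 1>0); eliminate S2.
Among the remaining strategies, none is strictly dominated by another pure strategy of the same player, so the elimination stops.
Surviving strategies — General Rowe: {W, X, Y}; General Cole: {S1, S3, S4}.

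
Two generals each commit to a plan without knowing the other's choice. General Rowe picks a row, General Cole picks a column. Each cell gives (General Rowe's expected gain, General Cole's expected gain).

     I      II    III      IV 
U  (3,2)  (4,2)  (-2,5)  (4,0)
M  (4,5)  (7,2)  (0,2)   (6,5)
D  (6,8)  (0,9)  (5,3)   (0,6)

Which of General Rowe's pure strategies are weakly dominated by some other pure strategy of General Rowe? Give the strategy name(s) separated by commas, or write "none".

U is weakly dominated by M (I: 4>3, II: 7>4, III: 0>-2, IV: 6>4).
M is not dominated — it holds its own against U at I (4>3); D at II (7>0).
D is not dominated — it holds its own against U at I (6>3); M at I (6>4).

U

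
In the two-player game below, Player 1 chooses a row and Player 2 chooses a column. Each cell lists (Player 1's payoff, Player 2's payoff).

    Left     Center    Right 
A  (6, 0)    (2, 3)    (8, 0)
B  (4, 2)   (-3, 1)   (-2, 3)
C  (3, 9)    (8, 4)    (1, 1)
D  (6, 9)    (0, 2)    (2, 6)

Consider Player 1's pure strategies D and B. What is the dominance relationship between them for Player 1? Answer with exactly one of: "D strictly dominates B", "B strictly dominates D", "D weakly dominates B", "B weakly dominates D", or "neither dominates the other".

D's payoffs vs B's, by Player 2's action — Left: 6>4, Center: 0>-3, Right: 2>-2.
D gives a strictly higher payoff against each opponent action, so D strictly dominates B.

D strictly dominates B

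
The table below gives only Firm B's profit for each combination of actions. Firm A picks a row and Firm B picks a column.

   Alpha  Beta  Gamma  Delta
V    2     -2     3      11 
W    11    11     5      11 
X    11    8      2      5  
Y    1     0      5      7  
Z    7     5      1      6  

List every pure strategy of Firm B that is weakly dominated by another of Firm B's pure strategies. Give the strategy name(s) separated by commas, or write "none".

Beta, Gamma

Alpha is not dominated — it holds its own against Beta at V (2>-2); Gamma at W (11>5); Delta at X (11>5).
Beta is weakly dominated by Alpha (V: 2>-2, W: 11=11, X: 11>8, Y: 1>0, Z: 7>5).
Gamma: dominated, since Delta does at least as well everywhere (V: 11>3, W: 11>5, X: 5>2, Y: 7>5, Z: 6>1).
Nothing dominates Delta: Alpha at V (11>2); Beta at V (11>-2); Gamma at V (11>3).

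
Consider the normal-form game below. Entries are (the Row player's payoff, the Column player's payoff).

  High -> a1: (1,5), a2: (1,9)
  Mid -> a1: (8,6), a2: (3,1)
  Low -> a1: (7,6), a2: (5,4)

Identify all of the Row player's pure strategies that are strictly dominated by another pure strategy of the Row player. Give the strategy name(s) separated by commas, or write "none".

High: dominated, since Mid does at least as well everywhere (a1: 8>1, a2: 3>1).
Mid is not dominated — it holds its own against High at a1 (8>1); Low at a1 (8>7).
Nothing dominates Low: High at a1 (7>1); Mid at a2 (5>3).

High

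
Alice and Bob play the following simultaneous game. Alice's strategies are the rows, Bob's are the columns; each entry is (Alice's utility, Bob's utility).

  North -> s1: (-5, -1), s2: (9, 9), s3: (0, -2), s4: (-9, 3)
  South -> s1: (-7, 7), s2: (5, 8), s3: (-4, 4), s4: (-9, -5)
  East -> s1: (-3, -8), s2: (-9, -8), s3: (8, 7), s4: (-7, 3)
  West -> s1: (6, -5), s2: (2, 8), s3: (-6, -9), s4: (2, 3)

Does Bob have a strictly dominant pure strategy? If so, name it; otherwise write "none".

none

s1 fails to dominate s2 at North (-1<9).
s2 fails to dominate s1 at East (-8=-8).
s3 fails to dominate s1 at North (-2<-1).
s4 fails to dominate s1 at South (-5<7).
No single strategy dominates all the others.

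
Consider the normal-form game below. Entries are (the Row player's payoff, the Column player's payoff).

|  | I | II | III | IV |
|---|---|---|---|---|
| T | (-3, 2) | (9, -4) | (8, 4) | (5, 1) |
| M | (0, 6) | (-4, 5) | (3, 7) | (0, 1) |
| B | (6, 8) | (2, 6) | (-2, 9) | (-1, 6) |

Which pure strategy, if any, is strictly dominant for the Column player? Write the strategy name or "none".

III

III vs I: T: 4>2, M: 7>6, B: 9>8.
III vs II: T: 4>-4, M: 7>5, B: 9>6.
III vs IV: T: 4>1, M: 7>1, B: 9>6.
III strictly beats every other strategy against every opponent action, so it is strictly dominant.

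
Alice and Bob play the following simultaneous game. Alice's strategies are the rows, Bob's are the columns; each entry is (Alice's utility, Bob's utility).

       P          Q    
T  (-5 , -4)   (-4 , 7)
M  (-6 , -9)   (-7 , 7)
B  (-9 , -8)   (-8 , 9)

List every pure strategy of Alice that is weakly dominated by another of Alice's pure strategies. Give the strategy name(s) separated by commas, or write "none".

M, B

Nothing dominates T: M at P (-5>-6); B at P (-5>-9).
M: dominated, since T does at least as well everywhere (P: -5>-6, Q: -4>-7).
B: dominated, since T does at least as well everywhere (P: -5>-9, Q: -4>-8).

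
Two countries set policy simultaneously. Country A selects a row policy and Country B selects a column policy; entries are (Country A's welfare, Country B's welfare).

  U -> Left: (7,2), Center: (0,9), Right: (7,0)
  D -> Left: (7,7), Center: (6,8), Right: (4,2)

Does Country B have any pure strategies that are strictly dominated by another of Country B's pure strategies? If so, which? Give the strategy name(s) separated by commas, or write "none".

Left: dominated, since Center does at least as well everywhere (U: 9>2, D: 8>7).
Center is not dominated — it holds its own against Left at U (9>2); Right at U (9>0).
Left strictly dominates Right — U: 2>0, D: 7>2.

Left, Right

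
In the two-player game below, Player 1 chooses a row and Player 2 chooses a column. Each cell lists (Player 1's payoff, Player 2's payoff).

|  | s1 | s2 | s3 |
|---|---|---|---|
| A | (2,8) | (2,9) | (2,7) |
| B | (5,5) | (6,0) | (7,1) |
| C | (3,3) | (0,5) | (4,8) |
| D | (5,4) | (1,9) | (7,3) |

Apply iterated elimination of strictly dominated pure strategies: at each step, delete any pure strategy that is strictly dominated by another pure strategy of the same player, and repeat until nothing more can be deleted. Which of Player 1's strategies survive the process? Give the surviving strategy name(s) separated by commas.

For Player 1, B strictly dominates A on the remaining columns (s1: 5>2, s2: 6>2, s3: 7>2); eliminate A.
Player 1's strategy C is strictly dominated by B (s1: 5>3, s2: 6>0, s3: 7>4) and is removed.
Player 2's strategy s3 is strictly dominated by s1 (B: 5>1, D: 4>3) and is removed.
Among the remaining strategies, none is strictly dominated by another pure strategy of the same player, so the elimination stops.
Surviving strategies — Player 1: {B, D}; Player 2: {s1, s2}.

B, D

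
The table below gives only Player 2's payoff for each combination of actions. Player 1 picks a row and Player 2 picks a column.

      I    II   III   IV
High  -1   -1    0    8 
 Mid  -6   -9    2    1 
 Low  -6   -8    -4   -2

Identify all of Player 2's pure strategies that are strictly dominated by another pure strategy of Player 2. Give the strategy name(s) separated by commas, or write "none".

I: dominated, since III does at least as well everywhere (High: 0>-1, Mid: 2>-6, Low: -4>-6).
II is strictly dominated by III (High: 0>-1, Mid: 2>-9, Low: -4>-8).
III: no other strategy beats it everywhere (I at High (0>-1); II at High (0>-1); IV at Mid (2>1)).
IV is not dominated — it holds its own against I at High (8>-1); II at High (8>-1); III at High (8>0).

I, II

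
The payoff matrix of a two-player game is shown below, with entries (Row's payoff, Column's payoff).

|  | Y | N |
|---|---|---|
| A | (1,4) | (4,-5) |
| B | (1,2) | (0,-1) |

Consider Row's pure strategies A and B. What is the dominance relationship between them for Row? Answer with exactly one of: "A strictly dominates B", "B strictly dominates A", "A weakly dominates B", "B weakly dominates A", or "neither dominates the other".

A weakly dominates B

Compare A to B across every action of Column: Y: 1=1, N: 4>0.
A is at least as good everywhere and strictly better somewhere (tied only at Y), so A weakly but not strictly dominates B.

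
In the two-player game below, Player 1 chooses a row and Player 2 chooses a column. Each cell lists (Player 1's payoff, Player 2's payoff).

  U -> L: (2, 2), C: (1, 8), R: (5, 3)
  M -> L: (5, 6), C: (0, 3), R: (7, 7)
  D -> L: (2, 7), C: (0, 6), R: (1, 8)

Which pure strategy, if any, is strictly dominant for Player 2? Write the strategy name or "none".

none

L fails to dominate C at U (2<8).
C fails to dominate L at M (3<6).
R fails to dominate C at U (3<8).
No single strategy dominates all the others.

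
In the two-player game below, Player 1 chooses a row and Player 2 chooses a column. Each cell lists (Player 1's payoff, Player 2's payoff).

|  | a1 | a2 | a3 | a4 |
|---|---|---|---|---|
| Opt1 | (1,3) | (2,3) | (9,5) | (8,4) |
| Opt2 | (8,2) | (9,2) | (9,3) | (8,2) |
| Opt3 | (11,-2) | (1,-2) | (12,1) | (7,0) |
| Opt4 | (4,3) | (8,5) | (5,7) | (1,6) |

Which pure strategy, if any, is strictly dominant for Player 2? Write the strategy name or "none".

a3

a3 vs a1: Opt1: 5>3, Opt2: 3>2, Opt3: 1>-2, Opt4: 7>3.
a3 vs a2: Opt1: 5>3, Opt2: 3>2, Opt3: 1>-2, Opt4: 7>5.
a3 vs a4: Opt1: 5>4, Opt2: 3>2, Opt3: 1>0, Opt4: 7>6.
a3 strictly beats every other strategy against every opponent action, so it is strictly dominant.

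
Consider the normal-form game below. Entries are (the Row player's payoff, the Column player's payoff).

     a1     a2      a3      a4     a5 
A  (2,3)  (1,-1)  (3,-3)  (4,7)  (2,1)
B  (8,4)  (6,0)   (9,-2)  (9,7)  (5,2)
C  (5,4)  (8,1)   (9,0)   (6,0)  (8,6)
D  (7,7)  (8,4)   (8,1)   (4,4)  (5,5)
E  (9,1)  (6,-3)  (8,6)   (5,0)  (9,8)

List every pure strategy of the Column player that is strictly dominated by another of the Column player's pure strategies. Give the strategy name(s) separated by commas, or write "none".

a2, a3

a1: no other strategy beats it everywhere (a2 at A (3>-1); a3 at A (3>-3); a4 at C (4>0); a5 at A (3>1)).
a1 strictly dominates a2 — A: 3>-1, B: 4>0, C: 4>1, D: 7>4, E: 1>-3.
a5 strictly dominates a3 — A: 1>-3, B: 2>-2, C: 6>0, D: 5>1, E: 8>6.
a4: no other strategy beats it everywhere (a1 at A (7>3); a2 at A (7>-1); a3 at A (7>-3); a5 at A (7>1)).
a5: no other strategy beats it everywhere (a1 at C (6>4); a2 at A (1>-1); a3 at A (1>-3); a4 at C (6>0)).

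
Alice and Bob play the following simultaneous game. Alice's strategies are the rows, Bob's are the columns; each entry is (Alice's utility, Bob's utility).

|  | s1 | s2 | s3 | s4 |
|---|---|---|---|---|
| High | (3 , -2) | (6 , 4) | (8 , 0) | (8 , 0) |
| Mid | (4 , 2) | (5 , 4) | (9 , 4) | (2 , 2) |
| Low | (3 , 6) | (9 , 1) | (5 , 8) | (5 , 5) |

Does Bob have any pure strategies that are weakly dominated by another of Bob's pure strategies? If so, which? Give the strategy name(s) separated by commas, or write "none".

s3 weakly dominates s1 — High: 0>-2, Mid: 4>2, Low: 8>6.
Nothing dominates s2: s1 at High (4>-2); s3 at High (4>0); s4 at High (4>0).
Nothing dominates s3: s1 at High (0>-2); s2 at Low (8>1); s4 at Mid (4>2).
s3 weakly dominates s4 — High: 0=0, Mid: 4>2, Low: 8>5.

s1, s4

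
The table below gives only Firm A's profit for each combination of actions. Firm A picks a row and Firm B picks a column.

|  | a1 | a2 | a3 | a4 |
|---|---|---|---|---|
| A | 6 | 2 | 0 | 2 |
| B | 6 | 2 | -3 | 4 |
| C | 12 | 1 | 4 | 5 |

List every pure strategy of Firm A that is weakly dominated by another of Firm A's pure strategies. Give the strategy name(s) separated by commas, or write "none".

Nothing dominates A: B at a3 (0>-3); C at a2 (2>1).
B is not dominated — it holds its own against A at a4 (4>2); C at a2 (2>1).
Nothing dominates C: A at a1 (12>6); B at a1 (12>6).

none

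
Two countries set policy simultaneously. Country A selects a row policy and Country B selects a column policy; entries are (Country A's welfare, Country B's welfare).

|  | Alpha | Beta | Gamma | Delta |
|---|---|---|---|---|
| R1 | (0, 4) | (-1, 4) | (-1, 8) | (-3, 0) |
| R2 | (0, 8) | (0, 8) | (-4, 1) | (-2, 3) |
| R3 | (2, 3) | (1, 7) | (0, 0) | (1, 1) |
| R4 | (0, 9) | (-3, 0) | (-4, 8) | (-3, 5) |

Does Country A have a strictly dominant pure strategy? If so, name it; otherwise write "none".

R3 vs R1: Alpha: 2>0, Beta: 1>-1, Gamma: 0>-1, Delta: 1>-3.
R3 vs R2: Alpha: 2>0, Beta: 1>0, Gamma: 0>-4, Delta: 1>-2.
R3 vs R4: Alpha: 2>0, Beta: 1>-3, Gamma: 0>-4, Delta: 1>-3.
R3 strictly beats every other strategy against every opponent action, so it is strictly dominant.

R3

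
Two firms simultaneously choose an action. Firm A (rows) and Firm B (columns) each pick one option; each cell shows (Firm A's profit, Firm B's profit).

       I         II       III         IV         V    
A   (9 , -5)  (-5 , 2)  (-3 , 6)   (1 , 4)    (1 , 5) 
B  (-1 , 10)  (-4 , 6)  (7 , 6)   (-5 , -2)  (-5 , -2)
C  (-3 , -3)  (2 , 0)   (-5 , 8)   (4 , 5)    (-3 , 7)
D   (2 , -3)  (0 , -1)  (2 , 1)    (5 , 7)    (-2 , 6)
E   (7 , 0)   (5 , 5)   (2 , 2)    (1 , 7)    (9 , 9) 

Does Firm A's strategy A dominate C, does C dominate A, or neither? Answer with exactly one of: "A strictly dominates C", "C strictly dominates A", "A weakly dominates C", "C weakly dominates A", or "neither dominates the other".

neither dominates the other

Compare A to C across each opponent action: I: 9>-3, II: -5<2, III: -3>-5, IV: 1<4, V: 1>-3.
A does better at I, III, V but worse at II, IV; neither strategy dominates the other.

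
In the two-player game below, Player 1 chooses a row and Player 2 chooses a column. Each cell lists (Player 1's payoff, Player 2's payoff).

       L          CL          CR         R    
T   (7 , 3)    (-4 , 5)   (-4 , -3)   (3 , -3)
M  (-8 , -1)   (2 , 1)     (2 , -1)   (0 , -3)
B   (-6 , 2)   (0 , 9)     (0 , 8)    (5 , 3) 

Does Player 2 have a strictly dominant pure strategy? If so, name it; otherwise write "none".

CL

CL vs L: T: 5>3, M: 1>-1, B: 9>2.
CL vs CR: T: 5>-3, M: 1>-1, B: 9>8.
CL vs R: T: 5>-3, M: 1>-3, B: 9>3.
CL strictly beats every other strategy against every opponent action, so it is strictly dominant.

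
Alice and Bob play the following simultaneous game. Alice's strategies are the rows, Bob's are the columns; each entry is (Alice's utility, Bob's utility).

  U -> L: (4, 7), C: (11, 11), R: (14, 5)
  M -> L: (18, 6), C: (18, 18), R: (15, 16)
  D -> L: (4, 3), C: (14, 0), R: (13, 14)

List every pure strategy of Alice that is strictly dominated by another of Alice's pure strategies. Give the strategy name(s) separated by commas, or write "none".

U, D

U is strictly dominated by M (L: 18>4, C: 18>11, R: 15>14).
Nothing dominates M: U at L (18>4); D at L (18>4).
D: dominated, since M does at least as well everywhere (L: 18>4, C: 18>14, R: 15>13).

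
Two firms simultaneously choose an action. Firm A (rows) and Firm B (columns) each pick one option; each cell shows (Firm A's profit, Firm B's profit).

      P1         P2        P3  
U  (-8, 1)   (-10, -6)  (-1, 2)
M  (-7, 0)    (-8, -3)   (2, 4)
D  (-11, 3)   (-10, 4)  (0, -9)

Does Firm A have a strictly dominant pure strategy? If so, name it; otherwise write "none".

M

M vs U: P1: -7>-8, P2: -8>-10, P3: 2>-1.
M vs D: P1: -7>-11, P2: -8>-10, P3: 2>0.
M strictly beats every other strategy against every opponent action, so it is strictly dominant.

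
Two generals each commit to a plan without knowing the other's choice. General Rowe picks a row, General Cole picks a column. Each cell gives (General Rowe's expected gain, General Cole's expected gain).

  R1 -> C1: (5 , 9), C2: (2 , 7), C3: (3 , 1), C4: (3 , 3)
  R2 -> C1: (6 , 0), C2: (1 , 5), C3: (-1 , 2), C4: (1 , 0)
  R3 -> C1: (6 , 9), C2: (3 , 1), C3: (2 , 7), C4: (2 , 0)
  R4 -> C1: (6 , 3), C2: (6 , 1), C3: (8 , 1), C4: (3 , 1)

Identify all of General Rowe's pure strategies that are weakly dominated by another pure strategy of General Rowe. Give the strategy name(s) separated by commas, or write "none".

R1, R2, R3

R4 weakly dominates R1 — C1: 6>5, C2: 6>2, C3: 8>3, C4: 3=3.
R2 is weakly dominated by R3 (C1: 6=6, C2: 3>1, C3: 2>-1, C4: 2>1).
R3 is weakly dominated by R4 (C1: 6=6, C2: 6>3, C3: 8>2, C4: 3>2).
R4: no other strategy beats it everywhere (R1 at C1 (6>5); R2 at C2 (6>1); R3 at C2 (6>3)).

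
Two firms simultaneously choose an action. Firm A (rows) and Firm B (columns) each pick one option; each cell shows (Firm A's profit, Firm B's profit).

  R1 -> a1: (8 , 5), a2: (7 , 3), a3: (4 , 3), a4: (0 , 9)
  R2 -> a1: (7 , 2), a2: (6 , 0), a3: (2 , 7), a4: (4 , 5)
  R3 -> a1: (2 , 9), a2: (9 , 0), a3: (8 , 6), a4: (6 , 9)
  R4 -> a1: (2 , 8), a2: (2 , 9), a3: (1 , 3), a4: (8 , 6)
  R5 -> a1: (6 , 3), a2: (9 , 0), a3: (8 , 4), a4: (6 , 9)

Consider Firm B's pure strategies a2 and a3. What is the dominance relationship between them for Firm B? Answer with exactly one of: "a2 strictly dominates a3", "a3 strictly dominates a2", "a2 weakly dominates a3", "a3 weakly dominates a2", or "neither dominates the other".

a2's payoffs vs a3's, by Firm A's action — R1: 3=3, R2: 0<7, R3: 0<6, R4: 9>3, R5: 0<4.
a2 does better at R4 but worse at R2, R3, R5; neither strategy dominates the other.

neither dominates the other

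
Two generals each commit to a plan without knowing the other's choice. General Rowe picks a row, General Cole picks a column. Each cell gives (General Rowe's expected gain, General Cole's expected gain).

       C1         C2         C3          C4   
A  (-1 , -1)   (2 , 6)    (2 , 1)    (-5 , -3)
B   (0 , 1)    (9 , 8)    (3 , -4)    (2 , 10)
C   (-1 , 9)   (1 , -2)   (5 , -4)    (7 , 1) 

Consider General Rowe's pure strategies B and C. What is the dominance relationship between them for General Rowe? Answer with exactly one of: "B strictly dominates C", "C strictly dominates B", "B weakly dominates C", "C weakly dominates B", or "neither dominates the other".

Compare B to C across every action of General Cole: C1: 0>-1, C2: 9>1, C3: 3<5, C4: 2<7.
B does better at C1, C2 but worse at C3, C4; neither strategy dominates the other.

neither dominates the other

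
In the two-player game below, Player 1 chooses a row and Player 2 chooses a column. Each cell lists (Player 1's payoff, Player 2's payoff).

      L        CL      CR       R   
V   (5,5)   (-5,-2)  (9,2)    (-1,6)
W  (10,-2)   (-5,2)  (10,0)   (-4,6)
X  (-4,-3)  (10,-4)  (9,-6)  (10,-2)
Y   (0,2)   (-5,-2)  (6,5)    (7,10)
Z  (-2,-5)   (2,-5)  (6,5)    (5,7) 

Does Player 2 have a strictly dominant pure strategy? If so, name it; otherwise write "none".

R vs L: V: 6>5, W: 6>-2, X: -2>-3, Y: 10>2, Z: 7>-5.
R vs CL: V: 6>-2, W: 6>2, X: -2>-4, Y: 10>-2, Z: 7>-5.
R vs CR: V: 6>2, W: 6>0, X: -2>-6, Y: 10>5, Z: 7>5.
R strictly beats every other strategy against every opponent action, so it is strictly dominant.

R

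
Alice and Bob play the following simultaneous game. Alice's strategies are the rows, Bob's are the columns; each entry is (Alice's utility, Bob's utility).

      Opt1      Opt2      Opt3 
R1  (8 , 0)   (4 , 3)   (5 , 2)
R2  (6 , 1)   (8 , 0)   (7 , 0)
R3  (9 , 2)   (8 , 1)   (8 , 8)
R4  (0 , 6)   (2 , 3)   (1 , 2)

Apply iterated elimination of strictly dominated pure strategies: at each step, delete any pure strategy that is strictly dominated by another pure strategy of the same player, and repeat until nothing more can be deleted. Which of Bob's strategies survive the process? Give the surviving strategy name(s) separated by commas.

Opt3

Row R1 is eliminated: R3 beats it against every remaining column (Opt1: 9>8, Opt2: 8>4, Opt3: 8>5).
Alice's strategy R4 is strictly dominated by R2 (Opt1: 6>0, Opt2: 8>2, Opt3: 7>1) and is removed.
Bob's strategy Opt2 is strictly dominated by Opt1 (R2: 1>0, R3: 2>1) and is removed.
For Alice, R3 strictly dominates R2 on the remaining columns (Opt1: 9>6, Opt3: 8>7); eliminate R2.
For Bob, Opt3 strictly dominates Opt1 on the remaining rows (R3: 8>2); eliminate Opt1.
Among the remaining strategies, none is strictly dominated by another pure strategy of the same player, so the elimination stops.
Surviving strategies — Alice: {R3}; Bob: {Opt3}.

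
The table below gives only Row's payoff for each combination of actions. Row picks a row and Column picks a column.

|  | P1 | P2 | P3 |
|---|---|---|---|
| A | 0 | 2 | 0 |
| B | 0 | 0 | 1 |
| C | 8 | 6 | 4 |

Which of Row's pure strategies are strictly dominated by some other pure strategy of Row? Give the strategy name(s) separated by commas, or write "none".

A, B

C strictly dominates A — P1: 8>0, P2: 6>2, P3: 4>0.
B: dominated, since C does at least as well everywhere (P1: 8>0, P2: 6>0, P3: 4>1).
C: no other strategy beats it everywhere (A at P1 (8>0); B at P1 (8>0)).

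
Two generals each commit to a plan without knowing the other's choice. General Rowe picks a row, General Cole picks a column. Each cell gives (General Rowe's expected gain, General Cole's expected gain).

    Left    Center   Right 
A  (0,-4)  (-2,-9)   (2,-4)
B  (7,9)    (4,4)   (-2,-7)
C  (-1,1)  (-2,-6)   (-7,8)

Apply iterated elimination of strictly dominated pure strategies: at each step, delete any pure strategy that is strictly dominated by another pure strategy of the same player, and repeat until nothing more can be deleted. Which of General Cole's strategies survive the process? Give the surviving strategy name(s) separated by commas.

General Rowe's strategy C is strictly dominated by B (Left: 7>-1, Center: 4>-2, Right: -2>-7) and is removed.
For General Cole, Left strictly dominates Center on the remaining rows (A: -4>-9, B: 9>4); eliminate Center.
Among the remaining strategies, none is strictly dominated by another pure strategy of the same player, so the elimination stops.
Surviving strategies — General Rowe: {A, B}; General Cole: {Left, Right}.

Left, Right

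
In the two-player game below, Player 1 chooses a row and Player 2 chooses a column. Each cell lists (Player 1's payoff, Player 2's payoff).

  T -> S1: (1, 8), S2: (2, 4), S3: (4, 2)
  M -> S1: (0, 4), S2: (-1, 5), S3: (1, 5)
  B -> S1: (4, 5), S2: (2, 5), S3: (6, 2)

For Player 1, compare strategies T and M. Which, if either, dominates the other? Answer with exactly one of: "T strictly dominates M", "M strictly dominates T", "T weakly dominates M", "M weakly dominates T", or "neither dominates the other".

T strictly dominates M

Compare T to M across each choice by Player 2: S1: 1>0, S2: 2>-1, S3: 4>1.
T gives a strictly higher payoff against each choice by Player 2, so T strictly dominates M.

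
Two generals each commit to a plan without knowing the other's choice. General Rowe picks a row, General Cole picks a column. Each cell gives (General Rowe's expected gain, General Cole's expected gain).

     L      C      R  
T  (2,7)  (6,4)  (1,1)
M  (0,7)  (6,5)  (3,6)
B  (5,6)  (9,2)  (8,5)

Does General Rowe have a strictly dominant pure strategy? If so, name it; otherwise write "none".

B vs T: L: 5>2, C: 9>6, R: 8>1.
B vs M: L: 5>0, C: 9>6, R: 8>3.
B strictly beats every other strategy against every opponent action, so it is strictly dominant.

B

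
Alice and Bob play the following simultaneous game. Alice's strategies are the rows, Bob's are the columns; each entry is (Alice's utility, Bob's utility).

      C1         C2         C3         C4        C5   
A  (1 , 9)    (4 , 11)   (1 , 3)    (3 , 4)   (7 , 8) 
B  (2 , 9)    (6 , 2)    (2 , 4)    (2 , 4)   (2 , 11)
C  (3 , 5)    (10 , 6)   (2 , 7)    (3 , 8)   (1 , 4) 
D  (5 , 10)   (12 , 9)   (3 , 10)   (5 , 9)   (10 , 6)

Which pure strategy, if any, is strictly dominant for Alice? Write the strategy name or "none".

D vs A: C1: 5>1, C2: 12>4, C3: 3>1, C4: 5>3, C5: 10>7.
D vs B: C1: 5>2, C2: 12>6, C3: 3>2, C4: 5>2, C5: 10>2.
D vs C: C1: 5>3, C2: 12>10, C3: 3>2, C4: 5>3, C5: 10>1.
D strictly beats every other strategy against every opponent action, so it is strictly dominant.

D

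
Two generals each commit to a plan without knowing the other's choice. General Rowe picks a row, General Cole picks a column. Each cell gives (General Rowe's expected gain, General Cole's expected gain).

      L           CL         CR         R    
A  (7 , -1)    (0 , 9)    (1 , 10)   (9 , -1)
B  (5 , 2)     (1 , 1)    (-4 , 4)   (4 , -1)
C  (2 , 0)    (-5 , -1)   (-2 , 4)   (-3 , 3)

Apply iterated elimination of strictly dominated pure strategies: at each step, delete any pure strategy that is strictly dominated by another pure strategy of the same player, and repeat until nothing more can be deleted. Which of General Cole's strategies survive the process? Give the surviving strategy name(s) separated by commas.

For General Rowe, A strictly dominates C on the remaining columns (L: 7>2, CL: 0>-5, CR: 1>-2, R: 9>-3); eliminate C.
For General Cole, CR strictly dominates L on the remaining rows (A: 10>-1, B: 4>2); eliminate L.
Column CL is eliminated: CR beats it against every remaining row (A: 10>9, B: 4>1).
For General Rowe, A strictly dominates B on the remaining columns (CR: 1>-4, R: 9>4); eliminate B.
For General Cole, CR strictly dominates R on the remaining rows (A: 10>-1); eliminate R.
Among the remaining strategies, none is strictly dominated by another pure strategy of the same player, so the elimination stops.
Surviving strategies — General Rowe: {A}; General Cole: {CR}.

CR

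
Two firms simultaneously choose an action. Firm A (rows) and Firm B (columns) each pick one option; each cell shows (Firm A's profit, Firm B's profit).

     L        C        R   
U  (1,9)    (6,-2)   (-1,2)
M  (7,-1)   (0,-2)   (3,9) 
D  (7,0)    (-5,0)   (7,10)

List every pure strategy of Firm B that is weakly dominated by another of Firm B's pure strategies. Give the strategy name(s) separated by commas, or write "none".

C

Nothing dominates L: C at U (9>-2); R at U (9>2).
L weakly dominates C — U: 9>-2, M: -1>-2, D: 0=0.
R: no other strategy beats it everywhere (L at M (9>-1); C at U (2>-2)).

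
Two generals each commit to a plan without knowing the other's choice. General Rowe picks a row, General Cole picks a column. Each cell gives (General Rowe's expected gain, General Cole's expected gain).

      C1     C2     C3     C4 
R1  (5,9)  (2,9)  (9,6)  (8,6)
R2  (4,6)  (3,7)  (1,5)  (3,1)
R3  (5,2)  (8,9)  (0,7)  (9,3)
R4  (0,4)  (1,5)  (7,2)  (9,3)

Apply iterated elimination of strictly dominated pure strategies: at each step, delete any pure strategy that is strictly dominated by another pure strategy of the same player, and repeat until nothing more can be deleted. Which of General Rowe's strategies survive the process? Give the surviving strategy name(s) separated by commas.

For General Cole, C2 strictly dominates C3 on the remaining rows (R1: 9>6, R2: 7>5, R3: 9>7, R4: 5>2); eliminate C3.
Row R2 is eliminated: R3 beats it against every remaining column (C1: 5>4, C2: 8>3, C4: 9>3).
Column C4 is eliminated: C2 beats it against every remaining row (R1: 9>6, R3: 9>3, R4: 5>3).
Row R4 is eliminated: R1 beats it against every remaining column (C1: 5>0, C2: 2>1).
Among the remaining strategies, none is strictly dominated by another pure strategy of the same player, so the elimination stops.
Surviving strategies — General Rowe: {R1, R3}; General Cole: {C1, C2}.

R1, R3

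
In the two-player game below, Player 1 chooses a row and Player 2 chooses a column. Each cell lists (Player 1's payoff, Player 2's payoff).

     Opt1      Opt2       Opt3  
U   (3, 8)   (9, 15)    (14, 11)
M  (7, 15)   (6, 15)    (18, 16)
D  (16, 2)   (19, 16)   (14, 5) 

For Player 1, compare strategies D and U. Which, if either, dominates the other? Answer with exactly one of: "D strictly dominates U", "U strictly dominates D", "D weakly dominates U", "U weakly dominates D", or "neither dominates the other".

D's payoffs vs U's, by Player 2's action — Opt1: 16>3, Opt2: 19>9, Opt3: 14=14.
D is at least as good everywhere and strictly better somewhere (tied only at Opt3), so D weakly but not strictly dominates U.

D weakly dominates U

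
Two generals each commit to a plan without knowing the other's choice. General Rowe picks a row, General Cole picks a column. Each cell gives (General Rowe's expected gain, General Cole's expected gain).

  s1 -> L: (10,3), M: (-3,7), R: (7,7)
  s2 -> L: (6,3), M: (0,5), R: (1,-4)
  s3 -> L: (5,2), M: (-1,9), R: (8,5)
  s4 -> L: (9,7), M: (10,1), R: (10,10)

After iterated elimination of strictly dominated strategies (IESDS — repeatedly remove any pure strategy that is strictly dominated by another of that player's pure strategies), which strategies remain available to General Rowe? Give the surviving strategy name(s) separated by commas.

Row s2 is eliminated: s4 beats it against every remaining column (L: 9>6, M: 10>0, R: 10>1).
General Rowe's strategy s3 is strictly dominated by s4 (L: 9>5, M: 10>-1, R: 10>8) and is removed.
For General Cole, R strictly dominates L on the remaining rows (s1: 7>3, s4: 10>7); eliminate L.
Row s1 is eliminated: s4 beats it against every remaining column (M: 10>-3, R: 10>7).
For General Cole, R strictly dominates M on the remaining rows (s4: 10>1); eliminate M.
Among the remaining strategies, none is strictly dominated by another pure strategy of the same player, so the elimination stops.
Surviving strategies — General Rowe: {s4}; General Cole: {R}.

s4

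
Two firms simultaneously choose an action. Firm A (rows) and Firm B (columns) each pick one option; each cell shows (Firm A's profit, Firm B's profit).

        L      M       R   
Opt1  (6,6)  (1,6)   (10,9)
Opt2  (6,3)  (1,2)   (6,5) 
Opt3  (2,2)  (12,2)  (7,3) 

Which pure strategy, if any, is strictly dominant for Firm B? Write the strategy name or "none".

R vs L: Opt1: 9>6, Opt2: 5>3, Opt3: 3>2.
R vs M: Opt1: 9>6, Opt2: 5>2, Opt3: 3>2.
R strictly beats every other strategy against every opponent action, so it is strictly dominant.

R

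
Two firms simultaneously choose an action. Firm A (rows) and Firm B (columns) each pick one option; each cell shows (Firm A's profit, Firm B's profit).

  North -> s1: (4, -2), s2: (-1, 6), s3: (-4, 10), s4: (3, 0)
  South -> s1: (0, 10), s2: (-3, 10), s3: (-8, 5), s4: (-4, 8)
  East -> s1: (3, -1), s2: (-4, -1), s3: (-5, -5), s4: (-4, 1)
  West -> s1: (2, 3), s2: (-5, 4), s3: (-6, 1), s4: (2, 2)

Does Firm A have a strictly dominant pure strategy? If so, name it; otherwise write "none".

North vs South: s1: 4>0, s2: -1>-3, s3: -4>-8, s4: 3>-4.
North vs East: s1: 4>3, s2: -1>-4, s3: -4>-5, s4: 3>-4.
North vs West: s1: 4>2, s2: -1>-5, s3: -4>-6, s4: 3>2.
North strictly beats every other strategy against every opponent action, so it is strictly dominant.

North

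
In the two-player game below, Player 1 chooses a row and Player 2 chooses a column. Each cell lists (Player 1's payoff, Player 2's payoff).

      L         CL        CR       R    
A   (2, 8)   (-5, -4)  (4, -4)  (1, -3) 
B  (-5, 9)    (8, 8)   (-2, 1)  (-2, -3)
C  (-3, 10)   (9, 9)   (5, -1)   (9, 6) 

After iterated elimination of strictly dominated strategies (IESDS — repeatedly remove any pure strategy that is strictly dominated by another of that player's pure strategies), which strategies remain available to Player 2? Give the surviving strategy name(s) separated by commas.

Row B is eliminated: C beats it against every remaining column (L: -3>-5, CL: 9>8, CR: 5>-2, R: 9>-2).
For Player 2, L strictly dominates CL on the remaining rows (A: 8>-4, C: 10>9); eliminate CL.
Column CR is eliminated: L beats it against every remaining row (A: 8>-4, C: 10>-1).
Column R is eliminated: L beats it against every remaining row (A: 8>-3, C: 10>6).
Row C is eliminated: A beats it against every remaining column (L: 2>-3).
Among the remaining strategies, none is strictly dominated by another pure strategy of the same player, so the elimination stops.
Surviving strategies — Player 1: {A}; Player 2: {L}.

L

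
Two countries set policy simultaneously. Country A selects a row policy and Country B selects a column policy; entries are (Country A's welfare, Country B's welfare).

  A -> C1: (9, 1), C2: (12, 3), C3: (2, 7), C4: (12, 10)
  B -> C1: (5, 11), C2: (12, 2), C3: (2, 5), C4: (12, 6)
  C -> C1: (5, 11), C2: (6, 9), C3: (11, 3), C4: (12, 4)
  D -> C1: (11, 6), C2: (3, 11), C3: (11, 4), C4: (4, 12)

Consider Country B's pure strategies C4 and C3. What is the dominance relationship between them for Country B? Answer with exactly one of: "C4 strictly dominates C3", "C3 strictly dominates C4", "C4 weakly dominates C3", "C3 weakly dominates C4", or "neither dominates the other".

C4's payoffs vs C3's, by Country A's action — A: 10>7, B: 6>5, C: 4>3, D: 12>4.
C4 gives a strictly higher payoff against each choice by Country A, so C4 strictly dominates C3.

C4 strictly dominates C3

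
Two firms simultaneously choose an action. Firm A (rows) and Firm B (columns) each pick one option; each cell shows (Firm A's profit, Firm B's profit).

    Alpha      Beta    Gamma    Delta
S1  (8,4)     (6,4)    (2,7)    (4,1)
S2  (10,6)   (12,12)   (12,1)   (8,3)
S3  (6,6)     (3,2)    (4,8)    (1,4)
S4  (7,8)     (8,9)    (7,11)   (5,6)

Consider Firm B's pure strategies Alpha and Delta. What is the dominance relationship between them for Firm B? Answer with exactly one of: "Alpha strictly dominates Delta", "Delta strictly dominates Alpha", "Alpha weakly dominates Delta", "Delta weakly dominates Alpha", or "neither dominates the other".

Compare Alpha to Delta across each opponent action: S1: 4>1, S2: 6>3, S3: 6>4, S4: 8>6.
Alpha gives a strictly higher payoff against each opponent action, so Alpha strictly dominates Delta.

Alpha strictly dominates Delta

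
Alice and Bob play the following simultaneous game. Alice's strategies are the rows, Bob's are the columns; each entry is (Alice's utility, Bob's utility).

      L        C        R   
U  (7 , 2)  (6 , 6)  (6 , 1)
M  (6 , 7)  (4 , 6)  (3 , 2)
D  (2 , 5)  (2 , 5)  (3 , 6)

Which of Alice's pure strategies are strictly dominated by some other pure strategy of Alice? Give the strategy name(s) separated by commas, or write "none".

M, D

U: no other strategy beats it everywhere (M at L (7>6); D at L (7>2)).
U strictly dominates M — L: 7>6, C: 6>4, R: 6>3.
U strictly dominates D — L: 7>2, C: 6>2, R: 6>3.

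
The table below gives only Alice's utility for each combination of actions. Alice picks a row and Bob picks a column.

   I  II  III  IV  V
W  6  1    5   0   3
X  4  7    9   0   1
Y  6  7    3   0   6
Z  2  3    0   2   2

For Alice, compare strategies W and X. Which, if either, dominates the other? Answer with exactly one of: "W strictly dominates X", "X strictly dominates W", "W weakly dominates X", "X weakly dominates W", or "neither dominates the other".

W's payoffs vs X's, by Bob's action — I: 6>4, II: 1<7, III: 5<9, IV: 0=0, V: 3>1.
W does better at I, V but worse at II, III; neither strategy dominates the other.

neither dominates the other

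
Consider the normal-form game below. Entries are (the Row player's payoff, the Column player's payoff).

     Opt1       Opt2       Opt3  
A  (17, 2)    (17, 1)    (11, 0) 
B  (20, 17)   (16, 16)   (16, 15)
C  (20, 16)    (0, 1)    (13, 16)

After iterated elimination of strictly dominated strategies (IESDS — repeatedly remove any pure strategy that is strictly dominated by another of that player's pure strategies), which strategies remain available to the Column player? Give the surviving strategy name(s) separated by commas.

Column Opt2 is eliminated: Opt1 beats it against every remaining row (A: 2>1, B: 17>16, C: 16>1).
Row A is eliminated: B beats it against every remaining column (Opt1: 20>17, Opt3: 16>11).
Among the remaining strategies, none is strictly dominated by another pure strategy of the same player, so the elimination stops.
Surviving strategies — the Row player: {B, C}; the Column player: {Opt1, Opt3}.

Opt1, Opt3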